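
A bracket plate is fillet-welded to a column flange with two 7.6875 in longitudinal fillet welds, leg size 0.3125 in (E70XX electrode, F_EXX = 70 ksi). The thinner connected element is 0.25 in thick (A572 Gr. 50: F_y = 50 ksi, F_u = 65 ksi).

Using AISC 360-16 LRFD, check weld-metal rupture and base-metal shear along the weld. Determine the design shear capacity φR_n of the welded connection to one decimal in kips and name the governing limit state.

107.0 kips (weld metal governs)

Weld metal: throat = 0.707×0.3125 = 0.22094 in, L = 2×7.6875 = 15.375 in. φR_n = 0.75 × 0.6 × 70 × 0.22094 × 15.375 = 107.0 kips.
Base metal shear (0.25 in plate): yield φR_n = 1.0×0.6×50×0.25×15.375 = 115.3 kips; rupture φR_n = 0.75×0.6×65×0.25×15.375 = 112.4 kips; take 112.4 kips (rupture).
Governing: min(107.0, 112.4) = 107.0 kips → weld metal.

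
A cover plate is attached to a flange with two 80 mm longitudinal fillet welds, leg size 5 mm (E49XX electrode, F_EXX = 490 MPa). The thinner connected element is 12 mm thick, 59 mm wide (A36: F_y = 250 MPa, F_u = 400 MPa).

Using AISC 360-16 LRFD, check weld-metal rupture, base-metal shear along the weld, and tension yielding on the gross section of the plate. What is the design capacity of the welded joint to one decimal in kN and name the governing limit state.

124.7 kN (weld metal governs)

Weld metal: throat = 0.707×5 = 3.535 mm, L = 2×80 = 160 mm. φR_n = 0.75 × 0.6 × 490 × 3.535 × 160 = 124.7 kN.
Base metal shear (12 mm plate): yield φR_n = 1.0×0.6×250×12×160 = 288.0 kN; rupture φR_n = 0.75×0.6×400×12×160 = 345.6 kN; take 288.0 kN (yield).
Tension yield (gross): A_g = 59×12 = 708 mm². φR_n = 0.90 × 250 × 708 = 159.3 kN.
Governing: min(124.7, 288.0, 159.3) = 124.7 kN → weld metal.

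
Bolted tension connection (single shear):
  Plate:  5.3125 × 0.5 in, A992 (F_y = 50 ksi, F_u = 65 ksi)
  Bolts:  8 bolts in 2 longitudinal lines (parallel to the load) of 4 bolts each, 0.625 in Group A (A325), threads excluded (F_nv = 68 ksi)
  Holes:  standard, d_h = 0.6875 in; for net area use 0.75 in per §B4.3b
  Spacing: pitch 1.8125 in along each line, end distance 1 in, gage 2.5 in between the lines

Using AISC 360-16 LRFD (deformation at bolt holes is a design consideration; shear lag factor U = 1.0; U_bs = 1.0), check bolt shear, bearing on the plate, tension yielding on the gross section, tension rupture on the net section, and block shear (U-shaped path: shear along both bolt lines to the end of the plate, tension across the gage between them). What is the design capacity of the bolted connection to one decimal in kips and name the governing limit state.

Bolt shear: A_b = π(0.625)²/4 = 0.3068 in². φR_n = 0.75 × 68 × 0.3068 × 8 × 1 = 125.2 kips.
Bearing (0.5 in plate, F_u = 65 ksi): end bolts L_c = 1 − 0.6875/2 = 0.65625, R_n = min(1.2×0.65625×0.5×65, 2.4×0.625×0.5×65) = 25.594 kips/bolt; interior L_c = 1.8125 − 0.6875 = 1.125, R_n = 43.875 kips/bolt. φR_n = 0.75 × (2×25.594 + 6×43.875) = 235.8 kips.
Tension yield (gross): A_g = 5.3125×0.5 = 2.6563 in². φR_n = 0.90 × 50 × 2.6563 = 119.5 kips.
Tension rupture (net): A_n = (5.3125 − 2×0.75)×0.5 = 1.9063 in² (U = 1.0, A_e = A_n). φR_n = 0.75 × 65 × 1.9063 = 92.9 kips.
Block shear: shear path 2×[1+3×1.8125] = 2×6.4375 in, A_gv = 6.4375, A_nv = 2×(6.4375 − 3.5×0.75)×0.5 = 3.8125 in²; tension across gage: (2.5 − 1×0.75)×0.5 = 0.875 in². R_n = min(0.6×65×3.8125, 0.6×50×6.4375) + 1.0×65×0.875 = min(148.69, 193.13) + 56.875 = 205.57 kips. φR_n = 0.75 × 205.57 = 154.2 kips.
Governing: min(125.2, 235.8, 119.5, 92.9, 154.2) = 92.9 kips → net-section rupture.

92.9 kips (net-section rupture governs)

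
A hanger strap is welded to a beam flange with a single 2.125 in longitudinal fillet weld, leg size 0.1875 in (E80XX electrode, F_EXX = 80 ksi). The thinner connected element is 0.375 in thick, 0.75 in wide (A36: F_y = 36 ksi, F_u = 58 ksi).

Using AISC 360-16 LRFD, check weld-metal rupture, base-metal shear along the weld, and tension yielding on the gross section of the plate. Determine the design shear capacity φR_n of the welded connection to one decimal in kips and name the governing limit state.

9.1 kips (gross-section yield governs)

Weld metal: throat = 0.707×0.1875 = 0.13256 in, L = 2.125 in. φR_n = 0.75 × 0.6 × 80 × 0.13256 × 2.125 = 10.1 kips.
Base metal shear (0.375 in plate): yield φR_n = 1.0×0.6×36×0.375×2.125 = 17.2 kips; rupture φR_n = 0.75×0.6×58×0.375×2.125 = 20.8 kips; take 17.2 kips (yield).
Tension yield (gross): A_g = 0.75×0.375 = 0.28125 in². φR_n = 0.90 × 36 × 0.28125 = 9.1 kips.
Governing: min(10.1, 17.2, 9.1) = 9.1 kips → gross-section yield.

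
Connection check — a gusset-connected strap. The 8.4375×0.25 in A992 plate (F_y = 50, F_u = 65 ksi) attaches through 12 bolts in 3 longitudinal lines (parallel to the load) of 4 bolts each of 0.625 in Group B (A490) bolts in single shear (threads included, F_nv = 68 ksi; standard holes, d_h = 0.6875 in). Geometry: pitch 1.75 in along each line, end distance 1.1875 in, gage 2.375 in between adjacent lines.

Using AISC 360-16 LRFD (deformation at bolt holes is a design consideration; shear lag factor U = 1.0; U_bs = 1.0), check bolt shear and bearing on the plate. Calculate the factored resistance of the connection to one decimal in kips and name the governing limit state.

176.9 kips (bearing governs)

Bolt shear: A_b = π(0.625)²/4 = 0.3068 in². φR_n = 0.75 × 68 × 0.3068 × 12 × 1 = 187.8 kips.
Bearing (0.25 in plate, F_u = 65 ksi): end bolts L_c = 1.1875 − 0.6875/2 = 0.84375, R_n = min(1.2×0.84375×0.25×65, 2.4×0.625×0.25×65) = 16.453 kips/bolt; interior L_c = 1.75 − 0.6875 = 1.0625, R_n = 20.719 kips/bolt. φR_n = 0.75 × (3×16.453 + 9×20.719) = 176.9 kips.
Governing: min(187.8, 176.9) = 176.9 kips → bearing.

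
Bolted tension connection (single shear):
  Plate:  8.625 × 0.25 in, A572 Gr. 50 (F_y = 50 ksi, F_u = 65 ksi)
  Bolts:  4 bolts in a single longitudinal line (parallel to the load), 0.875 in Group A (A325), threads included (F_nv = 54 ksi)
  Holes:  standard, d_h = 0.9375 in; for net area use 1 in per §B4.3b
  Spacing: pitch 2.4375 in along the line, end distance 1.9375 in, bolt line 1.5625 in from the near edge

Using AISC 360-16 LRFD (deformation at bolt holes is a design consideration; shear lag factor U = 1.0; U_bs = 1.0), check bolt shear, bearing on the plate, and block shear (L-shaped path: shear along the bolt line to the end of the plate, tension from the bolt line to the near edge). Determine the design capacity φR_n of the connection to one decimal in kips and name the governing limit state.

Bolt shear: A_b = π(0.875)²/4 = 0.60132 in². φR_n = 0.75 × 54 × 0.60132 × 4 × 1 = 97.4 kips.
Bearing (0.25 in plate, F_u = 65 ksi): end bolts L_c = 1.9375 − 0.9375/2 = 1.46875, R_n = min(1.2×1.46875×0.25×65, 2.4×0.875×0.25×65) = 28.641 kips/bolt; interior L_c = 2.4375 − 0.9375 = 1.5, R_n = 29.25 kips/bolt. φR_n = 0.75 × (1×28.641 + 3×29.25) = 87.3 kips.
Block shear: shear path 1×[1.9375+3×2.4375] = 1×9.25 in, A_gv = 2.3125, A_nv = 1×(9.25 − 3.5×1)×0.25 = 1.4375 in²; tension to near edge: (1.5625 − 0.5×1)×0.25 = 0.26563 in². R_n = min(0.6×65×1.4375, 0.6×50×2.3125) + 1.0×65×0.26563 = min(56.063, 69.375) + 17.266 = 73.329 kips. φR_n = 0.75 × 73.329 = 55.0 kips.
Governing: min(97.4, 87.3, 55.0) = 55.0 kips → block shear.

55.0 kips (block shear governs)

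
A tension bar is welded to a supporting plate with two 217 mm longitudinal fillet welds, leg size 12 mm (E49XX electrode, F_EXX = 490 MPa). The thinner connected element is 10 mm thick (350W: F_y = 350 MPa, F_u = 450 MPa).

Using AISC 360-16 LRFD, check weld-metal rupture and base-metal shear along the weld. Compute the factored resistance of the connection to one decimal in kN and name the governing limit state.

Weld metal: throat = 0.707×12 = 8.484 mm, L = 2×217 = 434 mm. φR_n = 0.75 × 0.6 × 490 × 8.484 × 434 = 811.9 kN.
Base metal shear (10 mm plate): yield φR_n = 1.0×0.6×350×10×434 = 911.4 kN; rupture φR_n = 0.75×0.6×450×10×434 = 878.9 kN; take 878.9 kN (rupture).
Governing: min(811.9, 878.9) = 811.9 kN → weld metal.

811.9 kN (weld metal governs)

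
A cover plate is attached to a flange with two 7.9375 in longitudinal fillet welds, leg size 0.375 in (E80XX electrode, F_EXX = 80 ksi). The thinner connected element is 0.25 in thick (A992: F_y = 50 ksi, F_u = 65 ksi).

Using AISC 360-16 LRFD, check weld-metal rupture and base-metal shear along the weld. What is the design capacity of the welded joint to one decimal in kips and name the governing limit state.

116.1 kips (base-metal shear governs)

Weld metal: throat = 0.707×0.375 = 0.26513 in, L = 2×7.9375 = 15.875 in. φR_n = 0.75 × 0.6 × 80 × 0.26513 × 15.875 = 151.5 kips.
Base metal shear (0.25 in plate): yield φR_n = 1.0×0.6×50×0.25×15.875 = 119.1 kips; rupture φR_n = 0.75×0.6×65×0.25×15.875 = 116.1 kips; take 116.1 kips (rupture).
Governing: min(151.5, 116.1) = 116.1 kips → base-metal shear.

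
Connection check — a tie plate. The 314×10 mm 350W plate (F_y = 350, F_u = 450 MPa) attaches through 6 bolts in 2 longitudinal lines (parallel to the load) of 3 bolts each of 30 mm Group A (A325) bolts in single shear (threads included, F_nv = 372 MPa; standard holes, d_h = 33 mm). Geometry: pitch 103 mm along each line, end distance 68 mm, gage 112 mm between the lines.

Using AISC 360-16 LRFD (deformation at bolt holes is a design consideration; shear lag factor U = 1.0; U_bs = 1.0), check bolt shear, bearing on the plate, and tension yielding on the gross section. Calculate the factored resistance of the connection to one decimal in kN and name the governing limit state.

989.1 kN (gross-section yield governs)

Bolt shear: A_b = π(30)²/4 = 706.86 mm². φR_n = 0.75 × 372 × 706.86 × 6 × 1 = 1183.3 kN.
Bearing (10 mm plate, F_u = 450 MPa): end bolts L_c = 68 − 33/2 = 51.5, R_n = min(1.2×51.5×10×450, 2.4×30×10×450) = 278.1 kN/bolt; interior L_c = 103 − 33 = 70, R_n = 324 kN/bolt. φR_n = 0.75 × (2×278.1 + 4×324) = 1389.2 kN.
Tension yield (gross): A_g = 314×10 = 3140 mm². φR_n = 0.90 × 350 × 3140 = 989.1 kN.
Governing: min(1183.3, 1389.2, 989.1) = 989.1 kN → gross-section yield.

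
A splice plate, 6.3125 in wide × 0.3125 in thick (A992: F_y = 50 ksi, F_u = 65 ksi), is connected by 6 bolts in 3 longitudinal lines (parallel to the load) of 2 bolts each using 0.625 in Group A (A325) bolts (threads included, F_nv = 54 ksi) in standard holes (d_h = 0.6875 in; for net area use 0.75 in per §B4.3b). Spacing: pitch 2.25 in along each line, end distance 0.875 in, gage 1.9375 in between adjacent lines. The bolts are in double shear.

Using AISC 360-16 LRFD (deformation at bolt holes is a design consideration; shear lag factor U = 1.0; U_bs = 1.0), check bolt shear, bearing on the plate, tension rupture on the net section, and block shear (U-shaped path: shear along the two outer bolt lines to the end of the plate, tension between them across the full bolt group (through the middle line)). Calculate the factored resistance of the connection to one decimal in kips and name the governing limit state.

Bolt shear: A_b = π(0.625)²/4 = 0.3068 in². φR_n = 0.75 × 54 × 0.3068 × 6 × 2 = 149.1 kips.
Bearing (0.3125 in plate, F_u = 65 ksi): end bolts L_c = 0.875 − 0.6875/2 = 0.53125, R_n = min(1.2×0.53125×0.3125×65, 2.4×0.625×0.3125×65) = 12.949 kips/bolt; interior L_c = 2.25 − 0.6875 = 1.5625, R_n = 30.469 kips/bolt. φR_n = 0.75 × (3×12.949 + 3×30.469) = 97.7 kips.
Tension rupture (net): A_n = (6.3125 − 3×0.75)×0.3125 = 1.2695 in² (U = 1.0, A_e = A_n). φR_n = 0.75 × 65 × 1.2695 = 61.9 kips.
Block shear: shear path 2×[0.875+1×2.25] = 2×3.125 in, A_gv = 1.9531, A_nv = 2×(3.125 − 1.5×0.75)×0.3125 = 1.25 in²; tension across gage: (3.875 − 2×0.75)×0.3125 = 0.74219 in². R_n = min(0.6×65×1.25, 0.6×50×1.9531) + 1.0×65×0.74219 = min(48.75, 58.593) + 48.242 = 96.992 kips. φR_n = 0.75 × 96.992 = 72.7 kips.
Governing: min(149.1, 97.7, 61.9, 72.7) = 61.9 kips → net-section rupture.

61.9 kips (net-section rupture governs)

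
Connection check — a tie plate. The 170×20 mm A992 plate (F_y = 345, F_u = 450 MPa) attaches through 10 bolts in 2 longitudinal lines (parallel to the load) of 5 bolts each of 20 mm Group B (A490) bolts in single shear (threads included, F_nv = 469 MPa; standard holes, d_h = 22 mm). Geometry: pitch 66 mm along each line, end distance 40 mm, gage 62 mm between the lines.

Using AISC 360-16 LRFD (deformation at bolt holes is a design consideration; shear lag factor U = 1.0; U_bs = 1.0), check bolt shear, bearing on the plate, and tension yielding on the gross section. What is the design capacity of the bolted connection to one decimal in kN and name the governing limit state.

Bolt shear: A_b = π(20)²/4 = 314.16 mm². φR_n = 0.75 × 469 × 314.16 × 10 × 1 = 1105.1 kN.
Bearing (20 mm plate, F_u = 450 MPa): end bolts L_c = 40 − 22/2 = 29, R_n = min(1.2×29×20×450, 2.4×20×20×450) = 313.2 kN/bolt; interior L_c = 66 − 22 = 44, R_n = 432 kN/bolt. φR_n = 0.75 × (2×313.2 + 8×432) = 3061.8 kN.
Tension yield (gross): A_g = 170×20 = 3400 mm². φR_n = 0.90 × 345 × 3400 = 1055.7 kN.
Governing: min(1105.1, 3061.8, 1055.7) = 1055.7 kN → gross-section yield.

1055.7 kN (gross-section yield governs)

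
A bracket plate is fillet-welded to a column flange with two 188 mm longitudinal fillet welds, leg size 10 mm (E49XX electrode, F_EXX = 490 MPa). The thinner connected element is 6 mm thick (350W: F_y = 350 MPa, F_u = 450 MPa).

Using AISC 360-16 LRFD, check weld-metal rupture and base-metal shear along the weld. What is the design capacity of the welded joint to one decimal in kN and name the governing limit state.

456.8 kN (base-metal shear governs)

Weld metal: throat = 0.707×10 = 7.07 mm, L = 2×188 = 376 mm. φR_n = 0.75 × 0.6 × 490 × 7.07 × 376 = 586.2 kN.
Base metal shear (6 mm plate): yield φR_n = 1.0×0.6×350×6×376 = 473.8 kN; rupture φR_n = 0.75×0.6×450×6×376 = 456.8 kN; take 456.8 kN (rupture).
Governing: min(586.2, 456.8) = 456.8 kN → base-metal shear.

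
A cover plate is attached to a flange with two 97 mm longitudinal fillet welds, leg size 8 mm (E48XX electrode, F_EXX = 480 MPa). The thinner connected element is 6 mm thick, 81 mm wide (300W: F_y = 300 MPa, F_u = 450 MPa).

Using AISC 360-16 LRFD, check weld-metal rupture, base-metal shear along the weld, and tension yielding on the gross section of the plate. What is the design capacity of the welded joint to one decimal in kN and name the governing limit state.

Weld metal: throat = 0.707×8 = 5.656 mm, L = 2×97 = 194 mm. φR_n = 0.75 × 0.6 × 480 × 5.656 × 194 = 237.0 kN.
Base metal shear (6 mm plate): yield φR_n = 1.0×0.6×300×6×194 = 209.5 kN; rupture φR_n = 0.75×0.6×450×6×194 = 235.7 kN; take 209.5 kN (yield).
Tension yield (gross): A_g = 81×6 = 486 mm². φR_n = 0.90 × 300 × 486 = 131.2 kN.
Governing: min(237.0, 209.5, 131.2) = 131.2 kN → gross-section yield.

131.2 kN (gross-section yield governs)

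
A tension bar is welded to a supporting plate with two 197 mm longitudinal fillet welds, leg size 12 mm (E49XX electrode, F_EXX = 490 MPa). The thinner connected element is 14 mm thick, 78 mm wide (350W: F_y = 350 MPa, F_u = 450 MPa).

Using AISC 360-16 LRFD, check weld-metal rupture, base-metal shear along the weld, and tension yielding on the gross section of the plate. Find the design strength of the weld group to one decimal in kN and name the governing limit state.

Weld metal: throat = 0.707×12 = 8.484 mm, L = 2×197 = 394 mm. φR_n = 0.75 × 0.6 × 490 × 8.484 × 394 = 737.1 kN.
Base metal shear (14 mm plate): yield φR_n = 1.0×0.6×350×14×394 = 1158.4 kN; rupture φR_n = 0.75×0.6×450×14×394 = 1117.0 kN; take 1117.0 kN (rupture).
Tension yield (gross): A_g = 78×14 = 1092 mm². φR_n = 0.90 × 350 × 1092 = 344.0 kN.
Governing: min(737.1, 1117.0, 344.0) = 344.0 kN → gross-section yield.

344.0 kN (gross-section yield governs)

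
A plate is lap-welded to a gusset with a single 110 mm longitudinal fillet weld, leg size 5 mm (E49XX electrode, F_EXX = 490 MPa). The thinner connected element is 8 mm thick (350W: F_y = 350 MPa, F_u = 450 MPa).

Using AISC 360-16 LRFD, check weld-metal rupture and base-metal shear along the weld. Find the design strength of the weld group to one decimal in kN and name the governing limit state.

85.7 kN (weld metal governs)

Weld metal: throat = 0.707×5 = 3.535 mm, L = 110 mm. φR_n = 0.75 × 0.6 × 490 × 3.535 × 110 = 85.7 kN.
Base metal shear (8 mm plate): yield φR_n = 1.0×0.6×350×8×110 = 184.8 kN; rupture φR_n = 0.75×0.6×450×8×110 = 178.2 kN; take 178.2 kN (rupture).
Governing: min(85.7, 178.2) = 85.7 kN → weld metal.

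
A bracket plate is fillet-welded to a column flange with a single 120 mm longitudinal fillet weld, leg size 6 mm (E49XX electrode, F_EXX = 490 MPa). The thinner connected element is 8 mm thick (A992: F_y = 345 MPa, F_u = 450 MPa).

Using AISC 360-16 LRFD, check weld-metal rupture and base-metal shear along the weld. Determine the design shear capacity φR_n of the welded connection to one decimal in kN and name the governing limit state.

Weld metal: throat = 0.707×6 = 4.242 mm, L = 120 mm. φR_n = 0.75 × 0.6 × 490 × 4.242 × 120 = 112.2 kN.
Base metal shear (8 mm plate): yield φR_n = 1.0×0.6×345×8×120 = 198.7 kN; rupture φR_n = 0.75×0.6×450×8×120 = 194.4 kN; take 194.4 kN (rupture).
Governing: min(112.2, 194.4) = 112.2 kN → weld metal.

112.2 kN (weld metal governs)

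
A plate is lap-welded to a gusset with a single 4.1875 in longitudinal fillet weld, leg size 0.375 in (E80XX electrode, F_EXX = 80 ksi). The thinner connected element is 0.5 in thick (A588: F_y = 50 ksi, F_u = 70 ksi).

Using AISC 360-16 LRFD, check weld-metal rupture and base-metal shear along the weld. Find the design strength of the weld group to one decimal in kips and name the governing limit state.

Weld metal: throat = 0.707×0.375 = 0.26513 in, L = 4.1875 in. φR_n = 0.75 × 0.6 × 80 × 0.26513 × 4.1875 = 40.0 kips.
Base metal shear (0.5 in plate): yield φR_n = 1.0×0.6×50×0.5×4.1875 = 62.8 kips; rupture φR_n = 0.75×0.6×70×0.5×4.1875 = 66.0 kips; take 62.8 kips (yield).
Governing: min(40.0, 62.8) = 40.0 kips → weld metal.

40.0 kips (weld metal governs)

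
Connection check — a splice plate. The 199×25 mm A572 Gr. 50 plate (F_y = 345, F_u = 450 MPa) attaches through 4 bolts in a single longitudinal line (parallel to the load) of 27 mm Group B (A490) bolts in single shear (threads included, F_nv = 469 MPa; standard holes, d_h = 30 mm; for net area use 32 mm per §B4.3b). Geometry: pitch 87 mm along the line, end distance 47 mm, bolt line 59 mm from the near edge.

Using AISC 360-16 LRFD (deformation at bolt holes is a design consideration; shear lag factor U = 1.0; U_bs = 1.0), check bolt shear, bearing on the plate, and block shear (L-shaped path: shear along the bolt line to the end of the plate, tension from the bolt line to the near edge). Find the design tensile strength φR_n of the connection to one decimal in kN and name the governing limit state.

Bolt shear: A_b = π(27)²/4 = 572.56 mm². φR_n = 0.75 × 469 × 572.56 × 4 × 1 = 805.6 kN.
Bearing (25 mm plate, F_u = 450 MPa): end bolts L_c = 47 − 30/2 = 32, R_n = min(1.2×32×25×450, 2.4×27×25×450) = 432 kN/bolt; interior L_c = 87 − 30 = 57, R_n = 729 kN/bolt. φR_n = 0.75 × (1×432 + 3×729) = 1964.3 kN.
Block shear: shear path 1×[47+3×87] = 1×308 mm, A_gv = 7700, A_nv = 1×(308 − 3.5×32)×25 = 4900 mm²; tension to near edge: (59 − 0.5×32)×25 = 1075 mm². R_n = min(0.6×450×4900, 0.6×345×7700) + 1.0×450×1075 = min(1323, 1593.9) + 483.75 = 1806.8 kN. φR_n = 0.75 × 1806.8 = 1355.1 kN.
Governing: min(805.6, 1964.3, 1355.1) = 805.6 kN → bolt shear.

805.6 kN (bolt shear governs)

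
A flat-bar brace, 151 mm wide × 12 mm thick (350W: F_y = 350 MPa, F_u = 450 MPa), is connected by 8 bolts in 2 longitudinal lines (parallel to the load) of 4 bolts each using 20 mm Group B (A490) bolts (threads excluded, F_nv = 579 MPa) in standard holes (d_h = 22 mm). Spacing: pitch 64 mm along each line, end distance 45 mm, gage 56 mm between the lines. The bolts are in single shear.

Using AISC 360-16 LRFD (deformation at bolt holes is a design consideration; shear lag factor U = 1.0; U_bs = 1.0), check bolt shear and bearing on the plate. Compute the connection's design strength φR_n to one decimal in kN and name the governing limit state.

Bolt shear: A_b = π(20)²/4 = 314.16 mm². φR_n = 0.75 × 579 × 314.16 × 8 × 1 = 1091.4 kN.
Bearing (12 mm plate, F_u = 450 MPa): end bolts L_c = 45 − 22/2 = 34, R_n = min(1.2×34×12×450, 2.4×20×12×450) = 220.32 kN/bolt; interior L_c = 64 − 22 = 42, R_n = 259.2 kN/bolt. φR_n = 0.75 × (2×220.32 + 6×259.2) = 1496.9 kN.
Governing: min(1091.4, 1496.9) = 1091.4 kN → bolt shear.

1091.4 kN (bolt shear governs)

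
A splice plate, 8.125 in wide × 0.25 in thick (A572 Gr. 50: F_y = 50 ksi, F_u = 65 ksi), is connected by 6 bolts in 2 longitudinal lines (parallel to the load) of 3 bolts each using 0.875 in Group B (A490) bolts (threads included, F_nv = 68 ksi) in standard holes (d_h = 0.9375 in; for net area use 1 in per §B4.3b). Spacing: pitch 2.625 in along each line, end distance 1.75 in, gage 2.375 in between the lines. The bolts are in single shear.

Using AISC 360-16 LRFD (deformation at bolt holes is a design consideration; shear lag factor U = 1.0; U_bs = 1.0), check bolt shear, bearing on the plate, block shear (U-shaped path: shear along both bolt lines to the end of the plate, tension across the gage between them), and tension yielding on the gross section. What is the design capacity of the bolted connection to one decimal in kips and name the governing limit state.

82.6 kips (block shear governs)

Bolt shear: A_b = π(0.875)²/4 = 0.60132 in². φR_n = 0.75 × 68 × 0.60132 × 6 × 1 = 184.0 kips.
Bearing (0.25 in plate, F_u = 65 ksi): end bolts L_c = 1.75 − 0.9375/2 = 1.28125, R_n = min(1.2×1.28125×0.25×65, 2.4×0.875×0.25×65) = 24.984 kips/bolt; interior L_c = 2.625 − 0.9375 = 1.6875, R_n = 32.906 kips/bolt. φR_n = 0.75 × (2×24.984 + 4×32.906) = 136.2 kips.
Block shear: shear path 2×[1.75+2×2.625] = 2×7 in, A_gv = 3.5, A_nv = 2×(7 − 2.5×1)×0.25 = 2.25 in²; tension across gage: (2.375 − 1×1)×0.25 = 0.34375 in². R_n = min(0.6×65×2.25, 0.6×50×3.5) + 1.0×65×0.34375 = min(87.75, 105) + 22.344 = 110.09 kips. φR_n = 0.75 × 110.09 = 82.6 kips.
Tension yield (gross): A_g = 8.125×0.25 = 2.0313 in². φR_n = 0.90 × 50 × 2.0313 = 91.4 kips.
Governing: min(184.0, 136.2, 82.6, 91.4) = 82.6 kips → block shear.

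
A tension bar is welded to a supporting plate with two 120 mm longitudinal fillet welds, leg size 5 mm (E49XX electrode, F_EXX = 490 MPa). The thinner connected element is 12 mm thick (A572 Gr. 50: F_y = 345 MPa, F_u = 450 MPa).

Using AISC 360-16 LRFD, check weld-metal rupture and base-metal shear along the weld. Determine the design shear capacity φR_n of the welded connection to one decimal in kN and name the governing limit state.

Weld metal: throat = 0.707×5 = 3.535 mm, L = 2×120 = 240 mm. φR_n = 0.75 × 0.6 × 490 × 3.535 × 240 = 187.1 kN.
Base metal shear (12 mm plate): yield φR_n = 1.0×0.6×345×12×240 = 596.2 kN; rupture φR_n = 0.75×0.6×450×12×240 = 583.2 kN; take 583.2 kN (rupture).
Governing: min(187.1, 583.2) = 187.1 kN → weld metal.

187.1 kN (weld metal governs)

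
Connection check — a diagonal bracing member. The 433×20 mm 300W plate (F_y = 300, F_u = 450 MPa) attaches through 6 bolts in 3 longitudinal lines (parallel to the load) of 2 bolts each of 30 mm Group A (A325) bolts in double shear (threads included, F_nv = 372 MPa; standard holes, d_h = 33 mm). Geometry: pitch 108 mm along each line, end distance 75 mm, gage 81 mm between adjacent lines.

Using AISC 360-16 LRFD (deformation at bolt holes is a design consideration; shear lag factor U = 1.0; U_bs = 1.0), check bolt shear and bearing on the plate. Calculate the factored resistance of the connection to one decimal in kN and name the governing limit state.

2366.6 kN (bolt shear governs)

Bolt shear: A_b = π(30)²/4 = 706.86 mm². φR_n = 0.75 × 372 × 706.86 × 6 × 2 = 2366.6 kN.
Bearing (20 mm plate, F_u = 450 MPa): end bolts L_c = 75 − 33/2 = 58.5, R_n = min(1.2×58.5×20×450, 2.4×30×20×450) = 631.8 kN/bolt; interior L_c = 108 − 33 = 75, R_n = 648 kN/bolt. φR_n = 0.75 × (3×631.8 + 3×648) = 2879.6 kN.
Governing: min(2366.6, 2879.6) = 2366.6 kN → bolt shear.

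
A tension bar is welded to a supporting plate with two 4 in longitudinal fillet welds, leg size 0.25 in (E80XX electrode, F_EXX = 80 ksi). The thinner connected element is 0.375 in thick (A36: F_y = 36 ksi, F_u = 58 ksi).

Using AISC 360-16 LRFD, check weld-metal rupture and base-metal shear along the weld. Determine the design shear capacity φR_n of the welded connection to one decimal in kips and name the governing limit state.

Weld metal: throat = 0.707×0.25 = 0.17675 in, L = 2×4 = 8 in. φR_n = 0.75 × 0.6 × 80 × 0.17675 × 8 = 50.9 kips.
Base metal shear (0.375 in plate): yield φR_n = 1.0×0.6×36×0.375×8 = 64.8 kips; rupture φR_n = 0.75×0.6×58×0.375×8 = 78.3 kips; take 64.8 kips (yield).
Governing: min(50.9, 64.8) = 50.9 kips → weld metal.

50.9 kips (weld metal governs)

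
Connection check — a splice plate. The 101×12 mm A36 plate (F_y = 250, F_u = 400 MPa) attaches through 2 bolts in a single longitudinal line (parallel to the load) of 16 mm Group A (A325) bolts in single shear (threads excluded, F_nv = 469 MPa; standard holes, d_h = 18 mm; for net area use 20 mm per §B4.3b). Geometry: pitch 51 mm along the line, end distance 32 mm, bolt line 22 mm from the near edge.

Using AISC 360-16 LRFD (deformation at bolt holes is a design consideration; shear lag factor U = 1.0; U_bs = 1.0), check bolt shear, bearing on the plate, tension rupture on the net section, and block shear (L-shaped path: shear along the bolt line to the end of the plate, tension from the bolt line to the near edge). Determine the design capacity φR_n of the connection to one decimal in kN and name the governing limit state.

Bolt shear: A_b = π(16)²/4 = 201.06 mm². φR_n = 0.75 × 469 × 201.06 × 2 × 1 = 141.4 kN.
Bearing (12 mm plate, F_u = 400 MPa): end bolts L_c = 32 − 18/2 = 23, R_n = min(1.2×23×12×400, 2.4×16×12×400) = 132.48 kN/bolt; interior L_c = 51 − 18 = 33, R_n = 184.32 kN/bolt. φR_n = 0.75 × (1×132.48 + 1×184.32) = 237.6 kN.
Tension rupture (net): A_n = (101 − 1×20)×12 = 972 mm² (U = 1.0, A_e = A_n). φR_n = 0.75 × 400 × 972 = 291.6 kN.
Block shear: shear path 1×[32+1×51] = 1×83 mm, A_gv = 996, A_nv = 1×(83 − 1.5×20)×12 = 636 mm²; tension to near edge: (22 − 0.5×20)×12 = 144 mm². R_n = min(0.6×400×636, 0.6×250×996) + 1.0×400×144 = min(152.64, 149.4) + 57.6 = 207 kN. φR_n = 0.75 × 207 = 155.3 kN.
Governing: min(141.4, 237.6, 291.6, 155.3) = 141.4 kN → bolt shear.

141.4 kN (bolt shear governs)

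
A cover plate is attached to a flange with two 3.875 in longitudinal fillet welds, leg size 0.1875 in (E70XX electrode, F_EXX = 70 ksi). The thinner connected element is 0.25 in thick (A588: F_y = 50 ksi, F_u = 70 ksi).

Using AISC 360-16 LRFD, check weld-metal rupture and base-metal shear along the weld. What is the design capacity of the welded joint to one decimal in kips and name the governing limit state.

Weld metal: throat = 0.707×0.1875 = 0.13256 in, L = 2×3.875 = 7.75 in. φR_n = 0.75 × 0.6 × 70 × 0.13256 × 7.75 = 32.4 kips.
Base metal shear (0.25 in plate): yield φR_n = 1.0×0.6×50×0.25×7.75 = 58.1 kips; rupture φR_n = 0.75×0.6×70×0.25×7.75 = 61.0 kips; take 58.1 kips (yield).
Governing: min(32.4, 58.1) = 32.4 kips → weld metal.

32.4 kips (weld metal governs)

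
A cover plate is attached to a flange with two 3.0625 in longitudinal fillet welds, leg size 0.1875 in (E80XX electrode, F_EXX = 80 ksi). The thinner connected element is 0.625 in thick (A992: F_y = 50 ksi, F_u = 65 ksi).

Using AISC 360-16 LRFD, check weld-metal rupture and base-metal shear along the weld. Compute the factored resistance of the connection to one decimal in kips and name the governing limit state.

Weld metal: throat = 0.707×0.1875 = 0.13256 in, L = 2×3.0625 = 6.125 in. φR_n = 0.75 × 0.6 × 80 × 0.13256 × 6.125 = 29.2 kips.
Base metal shear (0.625 in plate): yield φR_n = 1.0×0.6×50×0.625×6.125 = 114.8 kips; rupture φR_n = 0.75×0.6×65×0.625×6.125 = 112.0 kips; take 112.0 kips (rupture).
Governing: min(29.2, 112.0) = 29.2 kips → weld metal.

29.2 kips (weld metal governs)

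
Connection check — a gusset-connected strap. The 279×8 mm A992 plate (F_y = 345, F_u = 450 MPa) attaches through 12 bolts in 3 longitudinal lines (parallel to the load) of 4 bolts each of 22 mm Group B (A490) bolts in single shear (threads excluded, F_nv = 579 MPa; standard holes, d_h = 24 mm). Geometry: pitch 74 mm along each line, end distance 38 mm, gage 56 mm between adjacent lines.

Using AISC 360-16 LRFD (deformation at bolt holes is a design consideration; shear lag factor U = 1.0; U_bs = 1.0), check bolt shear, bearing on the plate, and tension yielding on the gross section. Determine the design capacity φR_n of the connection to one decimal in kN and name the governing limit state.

Bolt shear: A_b = π(22)²/4 = 380.13 mm². φR_n = 0.75 × 579 × 380.13 × 12 × 1 = 1980.9 kN.
Bearing (8 mm plate, F_u = 450 MPa): end bolts L_c = 38 − 24/2 = 26, R_n = min(1.2×26×8×450, 2.4×22×8×450) = 112.32 kN/bolt; interior L_c = 74 − 24 = 50, R_n = 190.08 kN/bolt. φR_n = 0.75 × (3×112.32 + 9×190.08) = 1535.8 kN.
Tension yield (gross): A_g = 279×8 = 2232 mm². φR_n = 0.90 × 345 × 2232 = 693.0 kN.
Governing: min(1980.9, 1535.8, 693.0) = 693.0 kN → gross-section yield.

693.0 kN (gross-section yield governs)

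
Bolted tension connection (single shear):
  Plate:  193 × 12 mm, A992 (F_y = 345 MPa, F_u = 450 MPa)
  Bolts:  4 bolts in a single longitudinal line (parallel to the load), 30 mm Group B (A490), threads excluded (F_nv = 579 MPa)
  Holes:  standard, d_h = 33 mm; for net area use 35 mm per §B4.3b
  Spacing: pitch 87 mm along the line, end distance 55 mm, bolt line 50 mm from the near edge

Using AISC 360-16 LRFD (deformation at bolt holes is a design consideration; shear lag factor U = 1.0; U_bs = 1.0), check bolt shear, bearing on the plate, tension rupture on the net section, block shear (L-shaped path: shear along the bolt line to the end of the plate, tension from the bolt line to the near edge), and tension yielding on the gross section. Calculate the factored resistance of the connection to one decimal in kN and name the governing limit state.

601.8 kN (block shear governs)

Bolt shear: A_b = π(30)²/4 = 706.86 mm². φR_n = 0.75 × 579 × 706.86 × 4 × 1 = 1227.8 kN.
Bearing (12 mm plate, F_u = 450 MPa): end bolts L_c = 55 − 33/2 = 38.5, R_n = min(1.2×38.5×12×450, 2.4×30×12×450) = 249.48 kN/bolt; interior L_c = 87 − 33 = 54, R_n = 349.92 kN/bolt. φR_n = 0.75 × (1×249.48 + 3×349.92) = 974.4 kN.
Tension rupture (net): A_n = (193 − 1×35)×12 = 1896 mm² (U = 1.0, A_e = A_n). φR_n = 0.75 × 450 × 1896 = 639.9 kN.
Block shear: shear path 1×[55+3×87] = 1×316 mm, A_gv = 3792, A_nv = 1×(316 − 3.5×35)×12 = 2322 mm²; tension to near edge: (50 − 0.5×35)×12 = 390 mm². R_n = min(0.6×450×2322, 0.6×345×3792) + 1.0×450×390 = min(626.94, 784.94) + 175.5 = 802.44 kN. φR_n = 0.75 × 802.44 = 601.8 kN.
Tension yield (gross): A_g = 193×12 = 2316 mm². φR_n = 0.90 × 345 × 2316 = 719.1 kN.
Governing: min(1227.8, 974.4, 639.9, 601.8, 719.1) = 601.8 kN → block shear.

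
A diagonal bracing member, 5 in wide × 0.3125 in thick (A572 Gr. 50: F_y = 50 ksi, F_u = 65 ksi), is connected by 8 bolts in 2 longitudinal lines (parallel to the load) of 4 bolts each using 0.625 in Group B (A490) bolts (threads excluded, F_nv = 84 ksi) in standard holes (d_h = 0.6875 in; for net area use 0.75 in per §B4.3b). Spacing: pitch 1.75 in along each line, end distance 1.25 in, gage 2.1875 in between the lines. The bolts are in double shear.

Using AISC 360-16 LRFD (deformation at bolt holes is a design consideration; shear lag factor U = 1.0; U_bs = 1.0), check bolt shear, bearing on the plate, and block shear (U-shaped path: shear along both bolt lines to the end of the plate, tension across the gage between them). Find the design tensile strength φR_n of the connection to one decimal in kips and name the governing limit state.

Bolt shear: A_b = π(0.625)²/4 = 0.3068 in². φR_n = 0.75 × 84 × 0.3068 × 8 × 2 = 309.3 kips.
Bearing (0.3125 in plate, F_u = 65 ksi): end bolts L_c = 1.25 − 0.6875/2 = 0.90625, R_n = min(1.2×0.90625×0.3125×65, 2.4×0.625×0.3125×65) = 22.09 kips/bolt; interior L_c = 1.75 − 0.6875 = 1.0625, R_n = 25.898 kips/bolt. φR_n = 0.75 × (2×22.09 + 6×25.898) = 149.7 kips.
Block shear: shear path 2×[1.25+3×1.75] = 2×6.5 in, A_gv = 4.0625, A_nv = 2×(6.5 − 3.5×0.75)×0.3125 = 2.4219 in²; tension across gage: (2.1875 − 1×0.75)×0.3125 = 0.44922 in². R_n = min(0.6×65×2.4219, 0.6×50×4.0625) + 1.0×65×0.44922 = min(94.454, 121.88) + 29.199 = 123.65 kips. φR_n = 0.75 × 123.65 = 92.7 kips.
Governing: min(309.3, 149.7, 92.7) = 92.7 kips → block shear.

92.7 kips (block shear governs)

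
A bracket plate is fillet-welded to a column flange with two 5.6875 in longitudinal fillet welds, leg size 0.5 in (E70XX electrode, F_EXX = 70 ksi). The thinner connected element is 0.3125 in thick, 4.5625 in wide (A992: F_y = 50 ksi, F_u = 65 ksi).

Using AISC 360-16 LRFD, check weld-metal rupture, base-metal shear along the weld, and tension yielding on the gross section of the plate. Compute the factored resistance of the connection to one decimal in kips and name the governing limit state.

64.2 kips (gross-section yield governs)

Weld metal: throat = 0.707×0.5 = 0.3535 in, L = 2×5.6875 = 11.375 in. φR_n = 0.75 × 0.6 × 70 × 0.3535 × 11.375 = 126.7 kips.
Base metal shear (0.3125 in plate): yield φR_n = 1.0×0.6×50×0.3125×11.375 = 106.6 kips; rupture φR_n = 0.75×0.6×65×0.3125×11.375 = 104.0 kips; take 104.0 kips (rupture).
Tension yield (gross): A_g = 4.5625×0.3125 = 1.4258 in². φR_n = 0.90 × 50 × 1.4258 = 64.2 kips.
Governing: min(126.7, 104.0, 64.2) = 64.2 kips → gross-section yield.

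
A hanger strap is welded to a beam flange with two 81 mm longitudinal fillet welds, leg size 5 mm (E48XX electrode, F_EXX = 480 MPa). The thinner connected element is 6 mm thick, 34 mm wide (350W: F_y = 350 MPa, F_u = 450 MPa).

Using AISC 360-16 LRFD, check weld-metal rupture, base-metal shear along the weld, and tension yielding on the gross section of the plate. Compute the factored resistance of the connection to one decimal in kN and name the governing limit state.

64.3 kN (gross-section yield governs)

Weld metal: throat = 0.707×5 = 3.535 mm, L = 2×81 = 162 mm. φR_n = 0.75 × 0.6 × 480 × 3.535 × 162 = 123.7 kN.
Base metal shear (6 mm plate): yield φR_n = 1.0×0.6×350×6×162 = 204.1 kN; rupture φR_n = 0.75×0.6×450×6×162 = 196.8 kN; take 196.8 kN (rupture).
Tension yield (gross): A_g = 34×6 = 204 mm². φR_n = 0.90 × 350 × 204 = 64.3 kN.
Governing: min(123.7, 196.8, 64.3) = 64.3 kN → gross-section yield.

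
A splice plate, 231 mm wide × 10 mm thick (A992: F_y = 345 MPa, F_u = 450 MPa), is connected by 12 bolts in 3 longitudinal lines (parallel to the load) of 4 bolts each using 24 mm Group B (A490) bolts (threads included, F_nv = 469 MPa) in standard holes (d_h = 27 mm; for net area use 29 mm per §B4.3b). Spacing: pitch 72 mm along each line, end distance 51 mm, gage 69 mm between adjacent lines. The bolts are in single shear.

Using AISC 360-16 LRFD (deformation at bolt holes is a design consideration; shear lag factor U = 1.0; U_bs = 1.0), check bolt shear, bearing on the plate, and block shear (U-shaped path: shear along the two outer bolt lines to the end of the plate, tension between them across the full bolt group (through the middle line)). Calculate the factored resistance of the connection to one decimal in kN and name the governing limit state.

Bolt shear: A_b = π(24)²/4 = 452.39 mm². φR_n = 0.75 × 469 × 452.39 × 12 × 1 = 1909.5 kN.
Bearing (10 mm plate, F_u = 450 MPa): end bolts L_c = 51 − 27/2 = 37.5, R_n = min(1.2×37.5×10×450, 2.4×24×10×450) = 202.5 kN/bolt; interior L_c = 72 − 27 = 45, R_n = 243 kN/bolt. φR_n = 0.75 × (3×202.5 + 9×243) = 2095.9 kN.
Block shear: shear path 2×[51+3×72] = 2×267 mm, A_gv = 5340, A_nv = 2×(267 − 3.5×29)×10 = 3310 mm²; tension across gage: (138 − 2×29)×10 = 800 mm². R_n = min(0.6×450×3310, 0.6×345×5340) + 1.0×450×800 = min(893.7, 1105.4) + 360 = 1253.7 kN. φR_n = 0.75 × 1253.7 = 940.3 kN.
Governing: min(1909.5, 2095.9, 940.3) = 940.3 kN → block shear.

940.3 kN (block shear governs)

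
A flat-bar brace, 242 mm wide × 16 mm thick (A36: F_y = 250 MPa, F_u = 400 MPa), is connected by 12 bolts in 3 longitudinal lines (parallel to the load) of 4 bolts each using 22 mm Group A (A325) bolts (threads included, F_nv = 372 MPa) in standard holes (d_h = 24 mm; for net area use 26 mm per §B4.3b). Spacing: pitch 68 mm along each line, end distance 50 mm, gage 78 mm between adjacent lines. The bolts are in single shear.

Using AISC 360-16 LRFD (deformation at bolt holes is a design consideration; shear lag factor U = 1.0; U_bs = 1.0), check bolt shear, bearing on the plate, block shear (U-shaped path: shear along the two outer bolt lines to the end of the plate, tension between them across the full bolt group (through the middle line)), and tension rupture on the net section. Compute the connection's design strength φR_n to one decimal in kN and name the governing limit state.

Bolt shear: A_b = π(22)²/4 = 380.13 mm². φR_n = 0.75 × 372 × 380.13 × 12 × 1 = 1272.7 kN.
Bearing (16 mm plate, F_u = 400 MPa): end bolts L_c = 50 − 24/2 = 38, R_n = min(1.2×38×16×400, 2.4×22×16×400) = 291.84 kN/bolt; interior L_c = 68 − 24 = 44, R_n = 337.92 kN/bolt. φR_n = 0.75 × (3×291.84 + 9×337.92) = 2937.6 kN.
Block shear: shear path 2×[50+3×68] = 2×254 mm, A_gv = 8128, A_nv = 2×(254 − 3.5×26)×16 = 5216 mm²; tension across gage: (156 − 2×26)×16 = 1664 mm². R_n = min(0.6×400×5216, 0.6×250×8128) + 1.0×400×1664 = min(1251.8, 1219.2) + 665.6 = 1884.8 kN. φR_n = 0.75 × 1884.8 = 1413.6 kN.
Tension rupture (net): A_n = (242 − 3×26)×16 = 2624 mm² (U = 1.0, A_e = A_n). φR_n = 0.75 × 400 × 2624 = 787.2 kN.
Governing: min(1272.7, 2937.6, 1413.6, 787.2) = 787.2 kN → net-section rupture.

787.2 kN (net-section rupture governs)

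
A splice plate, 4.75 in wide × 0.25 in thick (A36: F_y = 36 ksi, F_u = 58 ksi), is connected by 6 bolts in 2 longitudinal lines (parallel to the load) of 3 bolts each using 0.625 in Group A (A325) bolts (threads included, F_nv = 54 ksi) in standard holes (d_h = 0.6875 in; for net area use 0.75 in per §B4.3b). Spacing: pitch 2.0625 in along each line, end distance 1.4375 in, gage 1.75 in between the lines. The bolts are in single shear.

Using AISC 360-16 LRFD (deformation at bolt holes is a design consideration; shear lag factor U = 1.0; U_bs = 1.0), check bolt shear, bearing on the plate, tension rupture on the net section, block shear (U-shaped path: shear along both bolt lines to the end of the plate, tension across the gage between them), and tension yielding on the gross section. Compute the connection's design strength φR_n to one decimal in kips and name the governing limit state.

Bolt shear: A_b = π(0.625)²/4 = 0.3068 in². φR_n = 0.75 × 54 × 0.3068 × 6 × 1 = 74.6 kips.
Bearing (0.25 in plate, F_u = 58 ksi): end bolts L_c = 1.4375 − 0.6875/2 = 1.09375, R_n = min(1.2×1.09375×0.25×58, 2.4×0.625×0.25×58) = 19.031 kips/bolt; interior L_c = 2.0625 − 0.6875 = 1.375, R_n = 21.75 kips/bolt. φR_n = 0.75 × (2×19.031 + 4×21.75) = 93.8 kips.
Tension rupture (net): A_n = (4.75 − 2×0.75)×0.25 = 0.8125 in² (U = 1.0, A_e = A_n). φR_n = 0.75 × 58 × 0.8125 = 35.3 kips.
Block shear: shear path 2×[1.4375+2×2.0625] = 2×5.5625 in, A_gv = 2.7813, A_nv = 2×(5.5625 − 2.5×0.75)×0.25 = 1.8438 in²; tension across gage: (1.75 − 1×0.75)×0.25 = 0.25 in². R_n = min(0.6×58×1.8438, 0.6×36×2.7813) + 1.0×58×0.25 = min(64.164, 60.076) + 14.5 = 74.576 kips. φR_n = 0.75 × 74.576 = 55.9 kips.
Tension yield (gross): A_g = 4.75×0.25 = 1.1875 in². φR_n = 0.90 × 36 × 1.1875 = 38.5 kips.
Governing: min(74.6, 93.8, 35.3, 55.9, 38.5) = 35.3 kips → net-section rupture.

35.3 kips (net-section rupture governs)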